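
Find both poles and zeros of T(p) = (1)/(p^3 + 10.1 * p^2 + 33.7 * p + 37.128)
Set denominator = 0: p^3 + 10.1*p^2 + 33.7*p + 37.128 = (p + 3.4)(p + 2.8)(p + 3.9) = 0 → Poles: -2.8, -3.4, -3.9
Numerator is a nonzero constant (1) → Zeros: none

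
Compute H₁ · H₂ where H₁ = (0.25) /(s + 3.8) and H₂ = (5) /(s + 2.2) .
Series: H = H₁ · H₂ = (n₁·n₂)/(d₁·d₂).
Num: n₁·n₂ = 1.25. Den: d₁·d₂ = s^2 + 6*s + 8.36.
H(s) = (1.25)/(s^2 + 6*s + 8.36)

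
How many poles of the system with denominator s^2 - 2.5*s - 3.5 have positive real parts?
s^2 - 2.5*s - 3.5 = (s - 3.5)(s + 1). Poles: -1, 3.5. RHP poles (Re>0): 1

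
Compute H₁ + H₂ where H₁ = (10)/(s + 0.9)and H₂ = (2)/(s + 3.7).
Parallel: H = H₁ + H₂ = (n₁·d₂ + n₂·d₁)/(d₁·d₂).
n₁·d₂ = 10*s + 37. n₂·d₁ = 2*s + 1.8. Sum = 12*s + 38.8. d₁·d₂ = s^2 + 4.6*s + 3.33.
H(s) = (12*s + 38.8)/(s^2 + 4.6*s + 3.33)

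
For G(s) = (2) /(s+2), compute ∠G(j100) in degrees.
Substitute s = j*100: G(j100) = 0.00039984 - 0.019992j.
∠G(j100) = atan2(Im, Re) = atan2(-0.019992, 0.00039984) = -88.85°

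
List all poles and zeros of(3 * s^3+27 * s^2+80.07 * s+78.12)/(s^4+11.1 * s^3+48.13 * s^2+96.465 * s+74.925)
Set denominator = 0: s^4 + 11.1*s^3 + 48.13*s^2 + 96.465*s + 74.925 = (s + 3)(s + 2.7)(s^2 + 5.4*s + 9.25) = 0 → Poles: -2.7, -2.7 + 1.4j, -2.7 - 1.4j, -3
Set numerator = 0: 3*s^3 + 27*s^2 + 80.07*s + 78.12 = 3*(s + 3.5)(s + 3.1)(s + 2.4) = 0 → Zeros: -2.4, -3.1, -3.5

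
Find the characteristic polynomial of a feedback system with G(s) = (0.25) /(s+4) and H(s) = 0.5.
Characteristic poly = G_den * H_den + G_num * H_num = (s + 4) + (0.125) = s + 4.125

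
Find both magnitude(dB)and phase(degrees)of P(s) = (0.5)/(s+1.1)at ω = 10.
Substitute s = j*10: P(j10) = 0.00543425 - 0.0494022j.
|P| = 20*log₁₀(sqrt(Re²+Im²)) = -26.07 dB.
∠P = atan2(Im, Re) = -83.72°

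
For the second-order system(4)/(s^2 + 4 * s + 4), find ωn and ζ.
Standard form: ωn²/(s²+2ζωn·s+ωn²).
const=4=ωn² → ωn=2, s coeff=4=2ζωn → ζ=1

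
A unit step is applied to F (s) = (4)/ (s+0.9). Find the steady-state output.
FVT: lim_{t→∞} y(t) = lim_{s→0} s*Y(s) where Y(s) = F(s)/s.
= lim_{s→0} F(s) = F(0) = num(0)/den(0) = 4/0.9 = 4.444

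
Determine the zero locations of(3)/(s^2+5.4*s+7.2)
Numerator is a nonzero constant (3) → Zeros: none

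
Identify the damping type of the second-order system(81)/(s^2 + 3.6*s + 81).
Standard form: ωn²/(s²+2ζωn·s+ωn²) gives ωn=9, ζ=0.2.
Underdamped (ζ = 0.2 < 1)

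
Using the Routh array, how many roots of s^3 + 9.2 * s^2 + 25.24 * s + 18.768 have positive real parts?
Routh array:
s^3: [1, 25.24]; s^2: [9.2, 18.768]; s^1: [23.2]; s^0: [18.768]
First column: [1, 9.2, 23.2, 18.768]. Sign changes = RHP roots = 0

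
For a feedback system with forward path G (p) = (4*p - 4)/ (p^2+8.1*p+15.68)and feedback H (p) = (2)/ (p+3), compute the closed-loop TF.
Closed-loop T = G/(1+GH).
Numerator: G_num * H_den = 4*p^2 + 8*p - 12.
Denominator: G_den * H_den + G_num * H_num = (p^3 + 11.1*p^2 + 39.98*p + 47.04) + (8*p - 8) = p^3 + 11.1*p^2 + 47.98*p + 39.04.
T(p) = (4*p^2 + 8*p - 12)/(p^3 + 11.1*p^2 + 47.98*p + 39.04)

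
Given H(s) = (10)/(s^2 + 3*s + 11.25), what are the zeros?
Numerator is a nonzero constant (10) → Zeros: none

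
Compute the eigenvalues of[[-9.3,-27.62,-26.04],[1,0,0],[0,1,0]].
Eigenvalues solve det(λI - A) = 0.
Characteristic polynomial: λ^3 + 9.3*λ^2 + 27.62*λ + 26.04 = 0.
Factor: (λ + 2)(λ + 3.1)(λ + 4.2) = 0.
Roots: -2, -3.1, -4.2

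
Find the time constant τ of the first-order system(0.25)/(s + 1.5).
First-order system: τ = -1/pole. Pole = -1.5. τ = -1/(-1.5) = 0.6667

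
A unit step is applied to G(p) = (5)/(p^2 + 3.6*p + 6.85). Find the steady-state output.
FVT: lim_{t→∞} y(t) = lim_{p→0} p*Y(p) where Y(p) = G(p)/p.
= lim_{p→0} G(p) = G(0) = num(0)/den(0) = 5/6.85 = 0.7299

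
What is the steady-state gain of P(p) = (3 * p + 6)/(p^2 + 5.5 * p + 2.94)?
DC gain = P(0) = num(0)/den(0) = 6/2.94 = 2.041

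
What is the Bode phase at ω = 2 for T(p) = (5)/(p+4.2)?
Substitute p = j*2: T(j2) = 0.970425 - 0.462107j.
∠T(j2) = atan2(Im, Re) = atan2(-0.462107, 0.970425) = -25.46°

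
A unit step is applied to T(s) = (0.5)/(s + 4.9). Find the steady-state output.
FVT: lim_{t→∞} y(t) = lim_{s→0} s*Y(s) where Y(s) = T(s)/s.
= lim_{s→0} T(s) = T(0) = num(0)/den(0) = 0.5/4.9 = 0.102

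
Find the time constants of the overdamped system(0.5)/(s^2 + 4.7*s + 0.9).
Overdamped: real poles at -0.2, -4.5. τ = -1/pole → τ₁ = 5, τ₂ = 0.2222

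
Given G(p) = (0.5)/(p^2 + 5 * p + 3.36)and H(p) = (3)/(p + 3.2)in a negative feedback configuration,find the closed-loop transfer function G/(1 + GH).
Closed-loop T = G/(1+GH).
Numerator: G_num * H_den = 0.5*p + 1.6.
Denominator: G_den * H_den + G_num * H_num = (p^3 + 8.2*p^2 + 19.36*p + 10.752) + (1.5) = p^3 + 8.2*p^2 + 19.36*p + 12.252.
T(p) = (0.5*p + 1.6)/(p^3 + 8.2*p^2 + 19.36*p + 12.252)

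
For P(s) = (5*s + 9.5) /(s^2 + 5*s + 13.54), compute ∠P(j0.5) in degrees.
Substitute s = j*0.5: P(j0.5) = 0.72457 + 0.0518116j.
∠P(j0.5) = atan2(Im, Re) = atan2(0.0518116, 0.72457) = 4.09°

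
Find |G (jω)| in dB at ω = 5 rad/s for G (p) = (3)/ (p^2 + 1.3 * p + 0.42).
Substitute p = j*5: G(j5) = -0.114073 - 0.0301658j.
|G(j5)| = sqrt(Re² + Im²) = 0.118.
20*log₁₀(0.118) = -18.56 dB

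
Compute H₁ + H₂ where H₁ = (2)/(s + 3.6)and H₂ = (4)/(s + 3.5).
Parallel: H = H₁ + H₂ = (n₁·d₂ + n₂·d₁)/(d₁·d₂).
n₁·d₂ = 2*s + 7. n₂·d₁ = 4*s + 14.4. Sum = 6*s + 21.4. d₁·d₂ = s^2 + 7.1*s + 12.6.
H(s) = (6*s + 21.4)/(s^2 + 7.1*s + 12.6)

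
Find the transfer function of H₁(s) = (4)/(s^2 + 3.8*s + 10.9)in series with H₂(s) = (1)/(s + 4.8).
Series: H = H₁ · H₂ = (n₁·n₂)/(d₁·d₂).
Num: n₁·n₂ = 4. Den: d₁·d₂ = s^3 + 8.6*s^2 + 29.14*s + 52.32.
H(s) = (4)/(s^3 + 8.6*s^2 + 29.14*s + 52.32)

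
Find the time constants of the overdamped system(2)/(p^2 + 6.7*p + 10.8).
Overdamped: real poles at -2.7, -4. τ = -1/pole → τ₁ = 0.3704, τ₂ = 0.25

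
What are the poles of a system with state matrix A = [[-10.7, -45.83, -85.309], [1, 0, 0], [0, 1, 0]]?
Eigenvalues solve det(λI - A) = 0.
Characteristic polynomial: λ^3 + 10.7*λ^2 + 45.83*λ + 85.309 = 0.
Factor: (λ + 4.9)(λ^2 + 5.8*λ + 17.41) = 0.
Roots: -2.9 + 3j, -2.9 - 3j, -4.9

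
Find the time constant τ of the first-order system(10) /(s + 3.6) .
First-order system: τ = -1/pole. Pole = -3.6. τ = -1/(-3.6) = 0.2778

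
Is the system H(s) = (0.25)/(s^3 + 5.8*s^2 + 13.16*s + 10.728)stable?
Denominator: s^3 + 5.8*s^2 + 13.16*s + 10.728 = (s + 1.8)(s^2 + 4*s + 5.96). Poles: -1.8, -2 + 1.4j, -2 - 1.4j. All Re(p)<0: Yes (stable)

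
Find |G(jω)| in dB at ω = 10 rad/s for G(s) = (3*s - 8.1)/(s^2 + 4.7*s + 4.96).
Substitute s = j*10: G(j10) = 0.193907 - 0.219764j.
|G(j10)| = sqrt(Re² + Im²) = 0.2931.
20*log₁₀(0.2931) = -10.66 dB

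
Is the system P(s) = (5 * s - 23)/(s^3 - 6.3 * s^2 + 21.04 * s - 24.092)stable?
Denominator: s^3 - 6.3*s^2 + 21.04*s - 24.092 = (s - 1.9)(s^2 - 4.4*s + 12.68). Poles: 1.9, 2.2 + 2.8j, 2.2 - 2.8j. All Re(p)<0: No (unstable)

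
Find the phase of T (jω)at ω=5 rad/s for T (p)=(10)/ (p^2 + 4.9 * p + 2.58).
Substitute p = j*5: T(j5) = -0.203281 - 0.22214j.
∠T(j5) = atan2(Im, Re) = atan2(-0.22214, -0.203281) = -132.46°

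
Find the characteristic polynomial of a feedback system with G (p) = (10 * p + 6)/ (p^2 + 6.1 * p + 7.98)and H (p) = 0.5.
Characteristic poly = G_den * H_den + G_num * H_num = (p^2 + 6.1*p + 7.98) + (5*p + 3) = p^2 + 11.1*p + 10.98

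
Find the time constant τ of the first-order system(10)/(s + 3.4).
First-order system: τ = -1/pole. Pole = -3.4. τ = -1/(-3.4) = 0.2941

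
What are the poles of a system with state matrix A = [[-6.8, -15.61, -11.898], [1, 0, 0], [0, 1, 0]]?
Eigenvalues solve det(λI - A) = 0.
Characteristic polynomial: λ^3 + 6.8*λ^2 + 15.61*λ + 11.898 = 0.
Factor: (λ + 1.8)(λ^2 + 5*λ + 6.61) = 0.
Roots: -1.8, -2.5 + 0.6j, -2.5 - 0.6j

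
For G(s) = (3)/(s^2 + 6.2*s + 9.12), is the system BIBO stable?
Denominator: s^2 + 6.2*s + 9.12 = (s + 3.8)(s + 2.4). Poles: -2.4, -3.8. All Re(p)<0: Yes (stable)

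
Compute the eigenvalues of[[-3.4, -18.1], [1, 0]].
Eigenvalues solve det(λI - A) = 0.
Characteristic polynomial: λ^2 + 3.4*λ + 18.1 = 0.
Roots: -1.7 + 3.9j, -1.7 - 3.9j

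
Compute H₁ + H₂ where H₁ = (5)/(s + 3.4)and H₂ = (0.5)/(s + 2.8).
Parallel: H = H₁ + H₂ = (n₁·d₂ + n₂·d₁)/(d₁·d₂).
n₁·d₂ = 5*s + 14. n₂·d₁ = 0.5*s + 1.7. Sum = 5.5*s + 15.7. d₁·d₂ = s^2 + 6.2*s + 9.52.
H(s) = (5.5*s + 15.7)/(s^2 + 6.2*s + 9.52)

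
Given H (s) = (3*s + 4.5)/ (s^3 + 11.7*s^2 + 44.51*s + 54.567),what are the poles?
Set denominator = 0: s^3 + 11.7*s^2 + 44.51*s + 54.567 = (s + 4.3)(s + 2.7)(s + 4.7) = 0 → Poles: -2.7, -4.3, -4.7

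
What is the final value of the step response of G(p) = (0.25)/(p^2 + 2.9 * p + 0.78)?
FVT: lim_{t→∞} y(t) = lim_{p→0} p*Y(p) where Y(p) = G(p)/p.
= lim_{p→0} G(p) = G(0) = num(0)/den(0) = 0.25/0.78 = 0.3205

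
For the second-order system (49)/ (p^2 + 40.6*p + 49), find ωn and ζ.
Standard form: ωn²/(p²+2ζωn·p+ωn²).
const=49=ωn² → ωn=7, p coeff=40.6=2ζωn → ζ=2.9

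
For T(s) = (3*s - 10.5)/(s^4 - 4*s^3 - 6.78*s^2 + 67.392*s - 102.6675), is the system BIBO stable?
Denominator: s^4 - 4*s^3 - 6.78*s^2 + 67.392*s - 102.6675 = (s - 2.5)(s + 3.9)(s^2 - 5.4*s + 10.53). Poles: -3.9, 2.5, 2.7 + 1.8j, 2.7 - 1.8j. All Re(p)<0: No (unstable)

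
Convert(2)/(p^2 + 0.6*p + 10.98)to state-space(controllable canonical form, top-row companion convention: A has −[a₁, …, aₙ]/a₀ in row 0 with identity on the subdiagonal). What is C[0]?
Reachable canonical form: C = numerator coefficients (right-aligned, zero-padded to length n).
num = 2, C = [[0, 2]].
C[0] = 0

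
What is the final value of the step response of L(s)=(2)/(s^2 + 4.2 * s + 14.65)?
FVT: lim_{t→∞} y(t) = lim_{s→0} s*Y(s) where Y(s) = L(s)/s.
= lim_{s→0} L(s) = L(0) = num(0)/den(0) = 2/14.65 = 0.1365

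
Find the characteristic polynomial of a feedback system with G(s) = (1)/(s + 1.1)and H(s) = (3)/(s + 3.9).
Characteristic poly = G_den * H_den + G_num * H_num = (s^2 + 5*s + 4.29) + (3) = s^2 + 5*s + 7.29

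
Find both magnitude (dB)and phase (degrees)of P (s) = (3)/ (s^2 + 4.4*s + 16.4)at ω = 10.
Substitute s = j*10: P(j10) = -0.028101 - 0.01479j.
|P| = 20*log₁₀(sqrt(Re²+Im²)) = -29.96 dB.
∠P = atan2(Im, Re) = -152.24°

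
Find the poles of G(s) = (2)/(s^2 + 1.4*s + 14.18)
Set denominator = 0: s^2 + 1.4*s + 14.18 = 0 → Poles: -0.7 + 3.7j, -0.7 - 3.7j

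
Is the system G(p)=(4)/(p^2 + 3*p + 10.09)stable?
Denominator: p^2 + 3*p + 10.09. Poles: -1.5 + 2.8j, -1.5 - 2.8j. All Re(p)<0: Yes (stable)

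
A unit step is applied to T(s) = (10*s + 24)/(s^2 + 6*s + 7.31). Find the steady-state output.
FVT: lim_{t→∞} y(t) = lim_{s→0} s*Y(s) where Y(s) = T(s)/s.
= lim_{s→0} T(s) = T(0) = num(0)/den(0) = 24/7.31 = 3.283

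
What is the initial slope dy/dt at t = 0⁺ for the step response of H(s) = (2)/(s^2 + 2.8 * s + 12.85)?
IVT: y'(0⁺) = lim_{s→∞} s²·Y(s) = lim_{s→∞} s·H(s).
deg(num) = 0, deg(den) = 2, relative degree = 2 ≥ 2, so s·H(s) → 0. Initial slope = 0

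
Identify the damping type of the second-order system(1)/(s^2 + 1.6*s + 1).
Standard form: ωn²/(s²+2ζωn·s+ωn²) gives ωn=1, ζ=0.8.
Underdamped (ζ = 0.8 < 1)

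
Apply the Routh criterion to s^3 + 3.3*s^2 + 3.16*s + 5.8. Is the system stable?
Routh array:
s^3: [1, 3.16]; s^2: [3.3, 5.8]; s^1: [1.40242]; s^0: [5.8]
First column: [1, 3.3, 1.40242, 5.8]. Sign changes = 0.
Yes, stable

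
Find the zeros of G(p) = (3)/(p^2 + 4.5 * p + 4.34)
Numerator is a nonzero constant (3) → Zeros: none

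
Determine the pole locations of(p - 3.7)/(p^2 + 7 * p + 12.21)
Set denominator = 0: p^2 + 7*p + 12.21 = (p + 3.7)(p + 3.3) = 0 → Poles: -3.3, -3.7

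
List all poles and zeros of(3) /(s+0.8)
Set denominator = 0: s + 0.8 = 0 → Poles: -0.8
Numerator is a nonzero constant (3) → Zeros: none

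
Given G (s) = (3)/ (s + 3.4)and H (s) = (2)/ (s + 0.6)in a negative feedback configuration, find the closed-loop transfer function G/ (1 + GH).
Closed-loop T = G/(1+GH).
Numerator: G_num * H_den = 3*s + 1.8.
Denominator: G_den * H_den + G_num * H_num = (s^2 + 4*s + 2.04) + (6) = s^2 + 4*s + 8.04.
T(s) = (3*s + 1.8)/(s^2 + 4*s + 8.04)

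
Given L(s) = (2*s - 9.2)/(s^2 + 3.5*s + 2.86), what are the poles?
Set denominator = 0: s^2 + 3.5*s + 2.86 = (s + 1.3)(s + 2.2) = 0 → Poles: -1.3, -2.2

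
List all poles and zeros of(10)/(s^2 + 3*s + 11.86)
Set denominator = 0: s^2 + 3*s + 11.86 = 0 → Poles: -1.5 + 3.1j, -1.5 - 3.1j
Numerator is a nonzero constant (10) → Zeros: none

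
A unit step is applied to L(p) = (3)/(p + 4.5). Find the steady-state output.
FVT: lim_{t→∞} y(t) = lim_{p→0} p*Y(p) where Y(p) = L(p)/p.
= lim_{p→0} L(p) = L(0) = num(0)/den(0) = 3/4.5 = 0.6667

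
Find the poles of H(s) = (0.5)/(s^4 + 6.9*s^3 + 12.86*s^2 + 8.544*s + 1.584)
Set denominator = 0: s^4 + 6.9*s^3 + 12.86*s^2 + 8.544*s + 1.584 = (s + 4.4)(s + 1)(s + 0.3)(s + 1.2) = 0 → Poles: -0.3, -1, -1.2, -4.4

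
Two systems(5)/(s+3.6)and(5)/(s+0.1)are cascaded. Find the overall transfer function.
Series: H = H₁ · H₂ = (n₁·n₂)/(d₁·d₂).
Num: n₁·n₂ = 25. Den: d₁·d₂ = s^2 + 3.7*s + 0.36.
H(s) = (25)/(s^2 + 3.7*s + 0.36)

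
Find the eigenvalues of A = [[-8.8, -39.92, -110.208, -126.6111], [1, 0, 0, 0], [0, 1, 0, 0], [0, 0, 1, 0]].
Eigenvalues solve det(λI - A) = 0.
Characteristic polynomial: λ^4 + 8.8*λ^3 + 39.92*λ^2 + 110.208*λ + 126.6111 = 0.
Factor: (λ + 2.7)(λ + 3.3)(λ^2 + 2.8*λ + 14.21) = 0.
Roots: -1.4 + 3.5j, -1.4 - 3.5j, -2.7, -3.3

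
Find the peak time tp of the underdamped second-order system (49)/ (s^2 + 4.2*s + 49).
Standard form: ωn²/(s²+2ζωn·s+ωn²) → ωn = 7, ζ = 0.3.
ωd = ωn·√(1-ζ²) = 7·√(1-0.3²) = 6.678.
tp = π/ωd = π/6.678 = 0.4705 s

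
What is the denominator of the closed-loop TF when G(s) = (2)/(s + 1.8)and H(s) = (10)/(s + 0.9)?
Characteristic poly = G_den * H_den + G_num * H_num = (s^2 + 2.7*s + 1.62) + (20) = s^2 + 2.7*s + 21.62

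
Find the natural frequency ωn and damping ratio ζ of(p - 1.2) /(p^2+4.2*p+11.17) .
Underdamped: complex pole -2.1 + 2.6j. ωn = |pole| = 3.342, ζ = -Re(pole)/ωn = 0.6283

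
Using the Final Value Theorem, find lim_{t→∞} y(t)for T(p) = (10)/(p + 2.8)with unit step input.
FVT: lim_{t→∞} y(t) = lim_{p→0} p*Y(p) where Y(p) = T(p)/p.
= lim_{p→0} T(p) = T(0) = num(0)/den(0) = 10/2.8 = 3.571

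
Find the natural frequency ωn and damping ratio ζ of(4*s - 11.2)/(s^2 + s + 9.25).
Underdamped: complex pole -0.5 + 3j. ωn = |pole| = 3.041, ζ = -Re(pole)/ωn = 0.1644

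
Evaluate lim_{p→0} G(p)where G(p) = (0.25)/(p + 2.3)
DC gain = G(0) = num(0)/den(0) = 0.25/2.3 = 0.1087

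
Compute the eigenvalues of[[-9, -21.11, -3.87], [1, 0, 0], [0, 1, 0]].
Eigenvalues solve det(λI - A) = 0.
Characteristic polynomial: λ^3 + 9*λ^2 + 21.11*λ + 3.87 = 0.
Factor: (λ + 4.3)(λ + 0.2)(λ + 4.5) = 0.
Roots: -0.2, -4.3, -4.5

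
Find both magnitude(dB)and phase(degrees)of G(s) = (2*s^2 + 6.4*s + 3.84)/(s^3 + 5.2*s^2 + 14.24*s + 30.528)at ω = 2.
Substitute s = j*2: G(j2) = 0.431221 + 0.407955j.
|G| = 20*log₁₀(sqrt(Re²+Im²)) = -4.53 dB.
∠G = atan2(Im, Re) = 43.41°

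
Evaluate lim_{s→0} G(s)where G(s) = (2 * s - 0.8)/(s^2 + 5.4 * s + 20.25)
DC gain = G(0) = num(0)/den(0) = -0.8/20.25 = -0.03951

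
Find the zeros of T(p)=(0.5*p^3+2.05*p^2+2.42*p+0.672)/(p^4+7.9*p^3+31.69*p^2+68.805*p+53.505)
Set numerator = 0: 0.5*p^3 + 2.05*p^2 + 2.42*p + 0.672 = 0.5*(p + 2.1)(p + 0.4)(p + 1.6) = 0 → Zeros: -0.4, -1.6, -2.1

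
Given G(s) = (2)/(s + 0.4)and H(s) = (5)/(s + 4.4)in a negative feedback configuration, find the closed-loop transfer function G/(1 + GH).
Closed-loop T = G/(1+GH).
Numerator: G_num * H_den = 2*s + 8.8.
Denominator: G_den * H_den + G_num * H_num = (s^2 + 4.8*s + 1.76) + (10) = s^2 + 4.8*s + 11.76.
T(s) = (2*s + 8.8)/(s^2 + 4.8*s + 11.76)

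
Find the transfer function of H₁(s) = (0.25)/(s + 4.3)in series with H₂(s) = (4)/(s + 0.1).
Series: H = H₁ · H₂ = (n₁·n₂)/(d₁·d₂).
Num: n₁·n₂ = 1. Den: d₁·d₂ = s^2 + 4.4*s + 0.43.
H(s) = (1)/(s^2 + 4.4*s + 0.43)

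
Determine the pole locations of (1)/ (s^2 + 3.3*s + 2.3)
Set denominator = 0: s^2 + 3.3*s + 2.3 = (s + 1)(s + 2.3) = 0 → Poles: -1, -2.3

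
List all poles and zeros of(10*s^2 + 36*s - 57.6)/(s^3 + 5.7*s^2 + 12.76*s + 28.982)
Set denominator = 0: s^3 + 5.7*s^2 + 12.76*s + 28.982 = (s + 4.3)(s^2 + 1.4*s + 6.74) = 0 → Poles: -0.7 + 2.5j, -0.7 - 2.5j, -4.3
Set numerator = 0: 10*s^2 + 36*s - 57.6 = 10*(s - 1.2)(s + 4.8) = 0 → Zeros: -4.8, 1.2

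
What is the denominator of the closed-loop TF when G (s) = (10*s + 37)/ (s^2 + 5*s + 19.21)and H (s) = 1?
Characteristic poly = G_den * H_den + G_num * H_num = (s^2 + 5*s + 19.21) + (10*s + 37) = s^2 + 15*s + 56.21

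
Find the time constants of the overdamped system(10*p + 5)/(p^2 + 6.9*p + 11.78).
Overdamped: real poles at -3.1, -3.8. τ = -1/pole → τ₁ = 0.3226, τ₂ = 0.2632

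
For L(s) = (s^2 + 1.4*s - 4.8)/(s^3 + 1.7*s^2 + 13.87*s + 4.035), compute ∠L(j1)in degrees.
Substitute s = j*1: L(j1) = 0.026156 + 0.455406j.
∠L(j1) = atan2(Im, Re) = atan2(0.455406, 0.026156) = 86.71°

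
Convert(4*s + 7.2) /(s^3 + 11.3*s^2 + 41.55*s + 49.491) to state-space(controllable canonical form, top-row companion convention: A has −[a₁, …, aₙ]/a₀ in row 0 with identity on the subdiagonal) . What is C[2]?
Reachable canonical form: C = numerator coefficients (right-aligned, zero-padded to length n).
num = 4*s + 7.2, C = [[0, 4, 7.2]].
C[2] = 7.2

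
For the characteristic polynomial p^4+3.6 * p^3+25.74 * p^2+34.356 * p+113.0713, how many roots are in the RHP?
p^4 + 3.6*p^3 + 25.74*p^2 + 34.356*p + 113.0713 = (p^2 + 2.6*p + 16.13)(p^2 + p + 7.01). Poles: -0.5 + 2.6j, -0.5 - 2.6j, -1.3 + 3.8j, -1.3 - 3.8j. RHP poles (Re>0): 0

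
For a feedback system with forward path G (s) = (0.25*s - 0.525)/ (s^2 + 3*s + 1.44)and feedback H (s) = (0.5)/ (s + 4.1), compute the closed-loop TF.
Closed-loop T = G/(1+GH).
Numerator: G_num * H_den = 0.25*s^2 + 0.5*s - 2.1525.
Denominator: G_den * H_den + G_num * H_num = (s^3 + 7.1*s^2 + 13.74*s + 5.904) + (0.125*s - 0.2625) = s^3 + 7.1*s^2 + 13.865*s + 5.6415.
T(s) = (0.25*s^2 + 0.5*s - 2.1525)/(s^3 + 7.1*s^2 + 13.865*s + 5.6415)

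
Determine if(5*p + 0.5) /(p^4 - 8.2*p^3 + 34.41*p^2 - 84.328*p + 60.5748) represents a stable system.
Denominator: p^4 - 8.2*p^3 + 34.41*p^2 - 84.328*p + 60.5748 = (p - 3.9)(p - 1.1)(p^2 - 3.2*p + 14.12). Poles: 1.1, 1.6 + 3.4j, 1.6 - 3.4j, 3.9. All Re(p)<0: No (unstable)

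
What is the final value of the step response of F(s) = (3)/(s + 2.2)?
FVT: lim_{t→∞} y(t) = lim_{s→0} s*Y(s) where Y(s) = F(s)/s.
= lim_{s→0} F(s) = F(0) = num(0)/den(0) = 3/2.2 = 1.364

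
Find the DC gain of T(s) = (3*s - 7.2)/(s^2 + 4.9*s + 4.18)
DC gain = T(0) = num(0)/den(0) = -7.2/4.18 = -1.722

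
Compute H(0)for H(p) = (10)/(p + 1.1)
DC gain = H(0) = num(0)/den(0) = 10/1.1 = 9.091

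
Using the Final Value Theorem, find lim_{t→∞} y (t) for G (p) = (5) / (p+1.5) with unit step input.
FVT: lim_{t→∞} y(t) = lim_{p→0} p*Y(p) where Y(p) = G(p)/p.
= lim_{p→0} G(p) = G(0) = num(0)/den(0) = 5/1.5 = 3.333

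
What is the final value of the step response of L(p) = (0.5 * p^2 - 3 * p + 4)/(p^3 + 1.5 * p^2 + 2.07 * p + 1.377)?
FVT: lim_{t→∞} y(t) = lim_{p→0} p*Y(p) where Y(p) = L(p)/p.
= lim_{p→0} L(p) = L(0) = num(0)/den(0) = 4/1.377 = 2.905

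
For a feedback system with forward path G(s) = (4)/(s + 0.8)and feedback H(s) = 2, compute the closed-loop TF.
Closed-loop T = G/(1+GH).
Numerator: G_num * H_den = 4.
Denominator: G_den * H_den + G_num * H_num = (s + 0.8) + (8) = s + 8.8.
T(s) = (4)/(s + 8.8)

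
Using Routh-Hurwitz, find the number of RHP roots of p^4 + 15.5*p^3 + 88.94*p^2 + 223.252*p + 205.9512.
Routh array:
p^4: [1, 88.94, 205.9512]; p^3: [15.5, 223.252]; p^2: [74.5366, 205.9512]; p^1: [180.424]; p^0: [205.9512]
First column: [1, 15.5, 74.5366, 180.424, 205.9512]. Sign changes = RHP roots = 0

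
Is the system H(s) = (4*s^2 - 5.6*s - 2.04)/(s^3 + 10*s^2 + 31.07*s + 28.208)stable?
Denominator: s^3 + 10*s^2 + 31.07*s + 28.208 = (s + 4.3)(s + 1.6)(s + 4.1). Poles: -1.6, -4.1, -4.3. All Re(p)<0: Yes (stable)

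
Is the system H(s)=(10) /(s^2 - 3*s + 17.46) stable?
Denominator: s^2 - 3*s + 17.46. Poles: 1.5 + 3.9j, 1.5 - 3.9j. All Re(p)<0: No (unstable)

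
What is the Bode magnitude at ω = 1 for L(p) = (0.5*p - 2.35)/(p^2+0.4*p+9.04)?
Substitute p = j*1: L(j1) = -0.288481 + 0.0765413j.
|L(j1)| = sqrt(Re² + Im²) = 0.2985.
20*log₁₀(0.2985) = -10.50 dB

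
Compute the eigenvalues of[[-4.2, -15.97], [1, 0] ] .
Eigenvalues solve det(λI - A) = 0.
Characteristic polynomial: λ^2 + 4.2*λ + 15.97 = 0.
Roots: -2.1 + 3.4j, -2.1 - 3.4j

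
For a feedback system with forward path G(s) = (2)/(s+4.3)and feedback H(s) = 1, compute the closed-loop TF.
Closed-loop T = G/(1+GH).
Numerator: G_num * H_den = 2.
Denominator: G_den * H_den + G_num * H_num = (s + 4.3) + (2) = s + 6.3.
T(s) = (2)/(s + 6.3)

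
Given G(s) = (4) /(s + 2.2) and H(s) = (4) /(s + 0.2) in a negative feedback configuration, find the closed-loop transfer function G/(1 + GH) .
Closed-loop T = G/(1+GH).
Numerator: G_num * H_den = 4*s + 0.8.
Denominator: G_den * H_den + G_num * H_num = (s^2 + 2.4*s + 0.44) + (16) = s^2 + 2.4*s + 16.44.
T(s) = (4*s + 0.8)/(s^2 + 2.4*s + 16.44)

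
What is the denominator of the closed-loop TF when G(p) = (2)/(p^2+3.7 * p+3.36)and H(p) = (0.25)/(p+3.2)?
Characteristic poly = G_den * H_den + G_num * H_num = (p^3 + 6.9*p^2 + 15.2*p + 10.752) + (0.5) = p^3 + 6.9*p^2 + 15.2*p + 11.252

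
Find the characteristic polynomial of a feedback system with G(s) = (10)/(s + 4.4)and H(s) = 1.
Characteristic poly = G_den * H_den + G_num * H_num = (s + 4.4) + (10) = s + 14.4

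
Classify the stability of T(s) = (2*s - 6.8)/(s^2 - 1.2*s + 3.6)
Denominator: s^2 - 1.2*s + 3.6. Poles: 0.6 + 1.8j, 0.6 - 1.8j. Unstable (2 pole(s) in RHP)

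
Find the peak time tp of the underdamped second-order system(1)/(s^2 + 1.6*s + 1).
Standard form: ωn²/(s²+2ζωn·s+ωn²) → ωn = 1, ζ = 0.8.
ωd = ωn·√(1-ζ²) = 1·√(1-0.8²) = 0.6.
tp = π/ωd = π/0.6 = 5.236 s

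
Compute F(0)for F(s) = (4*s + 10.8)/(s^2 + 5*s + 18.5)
DC gain = F(0) = num(0)/den(0) = 10.8/18.5 = 0.5838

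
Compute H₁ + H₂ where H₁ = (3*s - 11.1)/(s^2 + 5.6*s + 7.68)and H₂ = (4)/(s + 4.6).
Parallel: H = H₁ + H₂ = (n₁·d₂ + n₂·d₁)/(d₁·d₂).
n₁·d₂ = 3*s^2 + 2.7*s - 51.06. n₂·d₁ = 4*s^2 + 22.4*s + 30.72. Sum = 7*s^2 + 25.1*s - 20.34. d₁·d₂ = s^3 + 10.2*s^2 + 33.44*s + 35.328.
H(s) = (7*s^2 + 25.1*s - 20.34)/(s^3 + 10.2*s^2 + 33.44*s + 35.328)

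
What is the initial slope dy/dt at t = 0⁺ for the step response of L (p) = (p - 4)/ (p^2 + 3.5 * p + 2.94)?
IVT: y'(0⁺) = lim_{p→∞} p²·Y(p) = lim_{p→∞} p·L(p).
deg(num) = 1, deg(den) = 2, relative degree = 1, so p·L(p) → (leading num)/(leading den) = 1/1 = 1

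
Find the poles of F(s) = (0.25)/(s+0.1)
Set denominator = 0: s + 0.1 = 0 → Poles: -0.1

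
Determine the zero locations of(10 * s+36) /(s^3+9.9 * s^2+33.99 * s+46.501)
Set numerator = 0: 10*s + 36 = 0 → Zeros: -3.6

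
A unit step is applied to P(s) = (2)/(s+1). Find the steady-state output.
FVT: lim_{t→∞} y(t) = lim_{s→0} s*Y(s) where Y(s) = P(s)/s.
= lim_{s→0} P(s) = P(0) = num(0)/den(0) = 2/1 = 2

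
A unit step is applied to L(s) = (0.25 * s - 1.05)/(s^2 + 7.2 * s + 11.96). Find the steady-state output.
FVT: lim_{t→∞} y(t) = lim_{s→0} s*Y(s) where Y(s) = L(s)/s.
= lim_{s→0} L(s) = L(0) = num(0)/den(0) = -1.05/11.96 = -0.08779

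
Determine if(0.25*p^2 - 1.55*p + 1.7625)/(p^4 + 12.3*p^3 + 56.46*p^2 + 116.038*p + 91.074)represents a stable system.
Denominator: p^4 + 12.3*p^3 + 56.46*p^2 + 116.038*p + 91.074 = (p + 3)(p + 4.3)(p^2 + 5*p + 7.06). Poles: -2.5 + 0.9j, -2.5 - 0.9j, -3, -4.3. All Re(p)<0: Yes (stable)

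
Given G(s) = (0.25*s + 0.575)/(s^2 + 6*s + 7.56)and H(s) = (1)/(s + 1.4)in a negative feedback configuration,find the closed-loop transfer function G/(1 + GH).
Closed-loop T = G/(1+GH).
Numerator: G_num * H_den = 0.25*s^2 + 0.925*s + 0.805.
Denominator: G_den * H_den + G_num * H_num = (s^3 + 7.4*s^2 + 15.96*s + 10.584) + (0.25*s + 0.575) = s^3 + 7.4*s^2 + 16.21*s + 11.159.
T(s) = (0.25*s^2 + 0.925*s + 0.805)/(s^3 + 7.4*s^2 + 16.21*s + 11.159)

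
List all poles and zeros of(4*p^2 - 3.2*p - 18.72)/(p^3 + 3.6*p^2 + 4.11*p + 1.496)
Set denominator = 0: p^3 + 3.6*p^2 + 4.11*p + 1.496 = (p + 1.7)(p + 1.1)(p + 0.8) = 0 → Poles: -0.8, -1.1, -1.7
Set numerator = 0: 4*p^2 - 3.2*p - 18.72 = 4*(p - 2.6)(p + 1.8) = 0 → Zeros: -1.8, 2.6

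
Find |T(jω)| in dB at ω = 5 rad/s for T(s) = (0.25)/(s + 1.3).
Substitute s = j*5: T(j5) = 0.0121768 - 0.046834j.
|T(j5)| = sqrt(Re² + Im²) = 0.04839.
20*log₁₀(0.04839) = -26.30 dB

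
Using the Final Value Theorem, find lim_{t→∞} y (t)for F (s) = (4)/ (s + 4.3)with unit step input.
FVT: lim_{t→∞} y(t) = lim_{s→0} s*Y(s) where Y(s) = F(s)/s.
= lim_{s→0} F(s) = F(0) = num(0)/den(0) = 4/4.3 = 0.9302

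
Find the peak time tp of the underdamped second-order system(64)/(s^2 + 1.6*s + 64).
Standard form: ωn²/(s²+2ζωn·s+ωn²) → ωn = 8, ζ = 0.1.
ωd = ωn·√(1-ζ²) = 8·√(1-0.1²) = 7.96.
tp = π/ωd = π/7.96 = 0.3947 s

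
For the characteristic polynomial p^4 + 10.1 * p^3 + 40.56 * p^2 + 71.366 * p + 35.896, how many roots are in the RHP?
p^4 + 10.1*p^3 + 40.56*p^2 + 71.366*p + 35.896 = (p + 3.5)(p + 0.8)(p^2 + 5.8*p + 12.82). Poles: -0.8, -2.9 + 2.1j, -2.9 - 2.1j, -3.5. RHP poles (Re>0): 0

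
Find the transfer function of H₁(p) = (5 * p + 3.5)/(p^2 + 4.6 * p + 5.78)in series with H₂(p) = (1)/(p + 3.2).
Series: H = H₁ · H₂ = (n₁·n₂)/(d₁·d₂).
Num: n₁·n₂ = 5*p + 3.5. Den: d₁·d₂ = p^3 + 7.8*p^2 + 20.5*p + 18.496.
H(p) = (5*p + 3.5)/(p^3 + 7.8*p^2 + 20.5*p + 18.496)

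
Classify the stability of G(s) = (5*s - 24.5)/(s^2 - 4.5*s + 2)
Denominator: s^2 - 4.5*s + 2 = (s - 0.5)(s - 4). Poles: 0.5, 4. Unstable (2 pole(s) in RHP)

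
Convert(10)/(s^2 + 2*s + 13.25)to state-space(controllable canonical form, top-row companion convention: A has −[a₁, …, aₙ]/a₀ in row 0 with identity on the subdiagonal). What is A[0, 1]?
Reachable canonical form for den = s^2 + 2*s + 13.25: top row of A = -[a₁,a₂,...,aₙ]/a₀, ones on the subdiagonal, zeros elsewhere.
A = [[-2, -13.25], [1, 0]].
A[0,1] = -13.25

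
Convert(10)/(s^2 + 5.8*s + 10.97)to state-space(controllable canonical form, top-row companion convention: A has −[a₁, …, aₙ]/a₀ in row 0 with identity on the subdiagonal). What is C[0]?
Reachable canonical form: C = numerator coefficients (right-aligned, zero-padded to length n).
num = 10, C = [[0, 10]].
C[0] = 0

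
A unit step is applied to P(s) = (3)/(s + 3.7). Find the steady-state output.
FVT: lim_{t→∞} y(t) = lim_{s→0} s*Y(s) where Y(s) = P(s)/s.
= lim_{s→0} P(s) = P(0) = num(0)/den(0) = 3/3.7 = 0.8108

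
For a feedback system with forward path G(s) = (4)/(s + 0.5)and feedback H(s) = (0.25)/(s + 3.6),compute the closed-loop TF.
Closed-loop T = G/(1+GH).
Numerator: G_num * H_den = 4*s + 14.4.
Denominator: G_den * H_den + G_num * H_num = (s^2 + 4.1*s + 1.8) + (1) = s^2 + 4.1*s + 2.8.
T(s) = (4*s + 14.4)/(s^2 + 4.1*s + 2.8)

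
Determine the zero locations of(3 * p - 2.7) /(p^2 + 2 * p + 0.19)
Set numerator = 0: 3*p - 2.7 = 0 → Zeros: 0.9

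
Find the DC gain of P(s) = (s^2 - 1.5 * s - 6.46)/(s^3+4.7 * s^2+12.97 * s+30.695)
DC gain = P(0) = num(0)/den(0) = -6.46/30.695 = -0.2105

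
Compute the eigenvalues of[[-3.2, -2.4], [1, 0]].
Eigenvalues solve det(λI - A) = 0.
Characteristic polynomial: λ^2 + 3.2*λ + 2.4 = 0.
Factor: (λ + 2)(λ + 1.2) = 0.
Roots: -1.2, -2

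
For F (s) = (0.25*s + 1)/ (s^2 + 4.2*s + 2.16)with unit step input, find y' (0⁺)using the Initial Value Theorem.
IVT: y'(0⁺) = lim_{s→∞} s²·Y(s) = lim_{s→∞} s·F(s).
deg(num) = 1, deg(den) = 2, relative degree = 1, so s·F(s) → (leading num)/(leading den) = 0.25/1 = 0.25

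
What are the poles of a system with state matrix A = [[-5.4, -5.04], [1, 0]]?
Eigenvalues solve det(λI - A) = 0.
Characteristic polynomial: λ^2 + 5.4*λ + 5.04 = 0.
Factor: (λ + 4.2)(λ + 1.2) = 0.
Roots: -1.2, -4.2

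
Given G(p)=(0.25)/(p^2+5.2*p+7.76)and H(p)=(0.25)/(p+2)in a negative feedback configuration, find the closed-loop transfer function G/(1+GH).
Closed-loop T = G/(1+GH).
Numerator: G_num * H_den = 0.25*p + 0.5.
Denominator: G_den * H_den + G_num * H_num = (p^3 + 7.2*p^2 + 18.16*p + 15.52) + (0.0625) = p^3 + 7.2*p^2 + 18.16*p + 15.5825.
T(p) = (0.25*p + 0.5)/(p^3 + 7.2*p^2 + 18.16*p + 15.5825)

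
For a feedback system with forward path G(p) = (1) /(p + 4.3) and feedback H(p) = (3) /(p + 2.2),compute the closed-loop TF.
Closed-loop T = G/(1+GH).
Numerator: G_num * H_den = p + 2.2.
Denominator: G_den * H_den + G_num * H_num = (p^2 + 6.5*p + 9.46) + (3) = p^2 + 6.5*p + 12.46.
T(p) = (p + 2.2)/(p^2 + 6.5*p + 12.46)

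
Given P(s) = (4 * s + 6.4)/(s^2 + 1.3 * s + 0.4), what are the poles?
Set denominator = 0: s^2 + 1.3*s + 0.4 = (s + 0.5)(s + 0.8) = 0 → Poles: -0.5, -0.8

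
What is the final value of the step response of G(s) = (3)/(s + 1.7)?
FVT: lim_{t→∞} y(t) = lim_{s→0} s*Y(s) where Y(s) = G(s)/s.
= lim_{s→0} G(s) = G(0) = num(0)/den(0) = 3/1.7 = 1.765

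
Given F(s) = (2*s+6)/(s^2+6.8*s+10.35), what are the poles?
Set denominator = 0: s^2 + 6.8*s + 10.35 = (s + 2.3)(s + 4.5) = 0 → Poles: -2.3, -4.5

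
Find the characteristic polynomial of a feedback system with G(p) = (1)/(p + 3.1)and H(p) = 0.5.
Characteristic poly = G_den * H_den + G_num * H_num = (p + 3.1) + (0.5) = p + 3.6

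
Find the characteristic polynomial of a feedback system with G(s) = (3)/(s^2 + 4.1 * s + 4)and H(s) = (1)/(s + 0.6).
Characteristic poly = G_den * H_den + G_num * H_num = (s^3 + 4.7*s^2 + 6.46*s + 2.4) + (3) = s^3 + 4.7*s^2 + 6.46*s + 5.4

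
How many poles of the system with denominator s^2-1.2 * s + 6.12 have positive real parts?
Poles: 0.6 + 2.4j, 0.6 - 2.4j. RHP poles (Re>0): 2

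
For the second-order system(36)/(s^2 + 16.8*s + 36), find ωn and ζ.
Standard form: ωn²/(s²+2ζωn·s+ωn²).
const=36=ωn² → ωn=6, s coeff=16.8=2ζωn → ζ=1.4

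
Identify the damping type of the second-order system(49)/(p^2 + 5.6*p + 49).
Standard form: ωn²/(p²+2ζωn·p+ωn²) gives ωn=7, ζ=0.4.
Underdamped (ζ = 0.4 < 1)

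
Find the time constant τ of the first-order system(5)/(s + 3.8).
First-order system: τ = -1/pole. Pole = -3.8. τ = -1/(-3.8) = 0.2632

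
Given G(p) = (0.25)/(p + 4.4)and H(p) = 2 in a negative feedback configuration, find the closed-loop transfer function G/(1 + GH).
Closed-loop T = G/(1+GH).
Numerator: G_num * H_den = 0.25.
Denominator: G_den * H_den + G_num * H_num = (p + 4.4) + (0.5) = p + 4.9.
T(p) = (0.25)/(p + 4.9)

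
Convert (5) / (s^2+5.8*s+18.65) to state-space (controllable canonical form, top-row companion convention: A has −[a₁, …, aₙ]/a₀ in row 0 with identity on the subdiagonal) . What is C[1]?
Reachable canonical form: C = numerator coefficients (right-aligned, zero-padded to length n).
num = 5, C = [[0, 5]].
C[1] = 5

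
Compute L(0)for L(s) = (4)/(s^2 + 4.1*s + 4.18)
DC gain = L(0) = num(0)/den(0) = 4/4.18 = 0.9569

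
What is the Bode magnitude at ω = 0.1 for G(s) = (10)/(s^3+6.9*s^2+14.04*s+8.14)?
Substitute s = j*0.1: G(j0.1) = 1.20266 - 0.209061j.
|G(j0.1)| = sqrt(Re² + Im²) = 1.221.
20*log₁₀(1.221) = 1.73 dB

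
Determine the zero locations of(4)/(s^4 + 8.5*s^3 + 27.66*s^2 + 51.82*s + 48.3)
Numerator is a nonzero constant (4) → Zeros: none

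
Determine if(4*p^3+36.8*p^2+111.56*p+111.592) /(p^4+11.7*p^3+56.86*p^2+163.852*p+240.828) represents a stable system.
Denominator: p^4 + 11.7*p^3 + 56.86*p^2 + 163.852*p + 240.828 = (p + 4.2)(p + 4.7)(p^2 + 2.8*p + 12.2). Poles: -1.4 + 3.2j, -1.4 - 3.2j, -4.2, -4.7. All Re(p)<0: Yes (stable)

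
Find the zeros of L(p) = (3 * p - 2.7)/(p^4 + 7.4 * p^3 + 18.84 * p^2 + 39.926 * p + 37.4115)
Set numerator = 0: 3*p - 2.7 = 0 → Zeros: 0.9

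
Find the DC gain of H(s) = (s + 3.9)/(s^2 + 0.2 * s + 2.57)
DC gain = H(0) = num(0)/den(0) = 3.9/2.57 = 1.518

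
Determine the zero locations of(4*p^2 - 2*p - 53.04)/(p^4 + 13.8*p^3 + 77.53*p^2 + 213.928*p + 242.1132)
Set numerator = 0: 4*p^2 - 2*p - 53.04 = 4*(p + 3.4)(p - 3.9) = 0 → Zeros: -3.4, 3.9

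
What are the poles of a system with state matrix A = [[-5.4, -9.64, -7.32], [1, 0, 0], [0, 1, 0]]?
Eigenvalues solve det(λI - A) = 0.
Characteristic polynomial: λ^3 + 5.4*λ^2 + 9.64*λ + 7.32 = 0.
Factor: (λ + 3)(λ^2 + 2.4*λ + 2.44) = 0.
Roots: -1.2 + 1j, -1.2 - 1j, -3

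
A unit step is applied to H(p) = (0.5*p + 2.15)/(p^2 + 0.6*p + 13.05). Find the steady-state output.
FVT: lim_{t→∞} y(t) = lim_{p→0} p*Y(p) where Y(p) = H(p)/p.
= lim_{p→0} H(p) = H(0) = num(0)/den(0) = 2.15/13.05 = 0.1648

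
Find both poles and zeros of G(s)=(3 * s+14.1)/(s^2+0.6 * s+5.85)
Set denominator = 0: s^2 + 0.6*s + 5.85 = 0 → Poles: -0.3 + 2.4j, -0.3 - 2.4j
Set numerator = 0: 3*s + 14.1 = 0 → Zeros: -4.7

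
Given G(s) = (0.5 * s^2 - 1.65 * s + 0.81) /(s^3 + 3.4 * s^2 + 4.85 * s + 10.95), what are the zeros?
Set numerator = 0: 0.5*s^2 - 1.65*s + 0.81 = 0.5*(s - 0.6)(s - 2.7) = 0 → Zeros: 0.6, 2.7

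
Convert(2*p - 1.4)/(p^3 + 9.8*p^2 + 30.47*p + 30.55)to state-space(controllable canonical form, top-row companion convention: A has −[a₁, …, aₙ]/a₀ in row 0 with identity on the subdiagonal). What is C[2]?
Reachable canonical form: C = numerator coefficients (right-aligned, zero-padded to length n).
num = 2*p - 1.4, C = [[0, 2, -1.4]].
C[2] = -1.4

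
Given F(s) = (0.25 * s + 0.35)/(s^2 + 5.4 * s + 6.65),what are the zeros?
Set numerator = 0: 0.25*s + 0.35 = 0 → Zeros: -1.4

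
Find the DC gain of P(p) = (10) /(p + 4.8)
DC gain = P(0) = num(0)/den(0) = 10/4.8 = 2.083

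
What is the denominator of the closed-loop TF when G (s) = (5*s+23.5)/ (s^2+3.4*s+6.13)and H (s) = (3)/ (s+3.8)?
Characteristic poly = G_den * H_den + G_num * H_num = (s^3 + 7.2*s^2 + 19.05*s + 23.294) + (15*s + 70.5) = s^3 + 7.2*s^2 + 34.05*s + 93.794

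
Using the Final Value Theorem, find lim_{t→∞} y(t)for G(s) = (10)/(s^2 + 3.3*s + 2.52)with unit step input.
FVT: lim_{t→∞} y(t) = lim_{s→0} s*Y(s) where Y(s) = G(s)/s.
= lim_{s→0} G(s) = G(0) = num(0)/den(0) = 10/2.52 = 3.968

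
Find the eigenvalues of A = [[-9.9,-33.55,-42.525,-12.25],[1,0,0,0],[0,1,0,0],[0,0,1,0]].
Eigenvalues solve det(λI - A) = 0.
Characteristic polynomial: λ^4 + 9.9*λ^3 + 33.55*λ^2 + 42.525*λ + 12.25 = 0.
Factor: (λ + 0.4)(λ + 3.5)(λ + 2.5)(λ + 3.5) = 0.
Roots: -0.4, -2.5, -3.5, -3.5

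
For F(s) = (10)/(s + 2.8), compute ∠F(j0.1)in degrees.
Substitute s = j*0.1: F(j0.1) = 3.56688 - 0.127389j.
∠F(j0.1) = atan2(Im, Re) = atan2(-0.127389, 3.56688) = -2.05°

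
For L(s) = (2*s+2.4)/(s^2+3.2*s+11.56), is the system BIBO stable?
Denominator: s^2 + 3.2*s + 11.56. Poles: -1.6 + 3j, -1.6 - 3j. All Re(p)<0: Yes (stable)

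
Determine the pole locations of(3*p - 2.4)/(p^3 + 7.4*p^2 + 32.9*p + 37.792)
Set denominator = 0: p^3 + 7.4*p^2 + 32.9*p + 37.792 = (p + 1.6)(p^2 + 5.8*p + 23.62) = 0 → Poles: -1.6, -2.9 + 3.9j, -2.9 - 3.9j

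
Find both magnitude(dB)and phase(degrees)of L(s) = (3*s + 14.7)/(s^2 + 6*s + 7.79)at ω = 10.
Substitute s = j*10: L(j10) = 0.0367285 - 0.301446j.
|L| = 20*log₁₀(sqrt(Re²+Im²)) = -10.35 dB.
∠L = atan2(Im, Re) = -83.05°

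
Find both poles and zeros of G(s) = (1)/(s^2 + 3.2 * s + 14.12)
Set denominator = 0: s^2 + 3.2*s + 14.12 = 0 → Poles: -1.6 + 3.4j, -1.6 - 3.4j
Numerator is a nonzero constant (1) → Zeros: none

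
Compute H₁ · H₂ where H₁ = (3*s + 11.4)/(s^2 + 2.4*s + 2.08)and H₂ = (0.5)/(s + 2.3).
Series: H = H₁ · H₂ = (n₁·n₂)/(d₁·d₂).
Num: n₁·n₂ = 1.5*s + 5.7. Den: d₁·d₂ = s^3 + 4.7*s^2 + 7.6*s + 4.784.
H(s) = (1.5*s + 5.7)/(s^3 + 4.7*s^2 + 7.6*s + 4.784)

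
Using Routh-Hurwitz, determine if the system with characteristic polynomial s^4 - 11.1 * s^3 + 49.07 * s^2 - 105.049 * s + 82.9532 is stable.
Routh array:
s^4: [1, 49.07, 82.9532]; s^3: [-11.1, -105.049]; s^2: [39.6061, 82.9532]; s^1: [-81.8006]; s^0: [82.9532]
First column: [1, -11.1, 39.6061, -81.8006, 82.9532]. Sign changes = 4.
No, unstable (4 RHP root(s))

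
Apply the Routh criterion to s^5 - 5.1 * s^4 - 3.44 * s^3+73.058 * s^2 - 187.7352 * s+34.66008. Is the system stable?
Routh array:
s^5: [1, -3.44, -187.7352]; s^4: [-5.1, 73.058, 34.66008]; s^3: [10.8851, -180.939]; s^2: [-11.7175, 34.66008]; s^1: [-148.741]; s^0: [34.66008]
First column: [1, -5.1, 10.8851, -11.7175, -148.741, 34.66008]. Sign changes = 4.
No, unstable (4 RHP root(s))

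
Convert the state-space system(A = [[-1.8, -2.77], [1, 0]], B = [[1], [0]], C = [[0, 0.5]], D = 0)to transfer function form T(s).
T(s) = C(sI - A)⁻¹B + D.
Characteristic polynomial det(sI - A) = s^2 + 1.8*s + 2.77.
Numerator from C·adj(sI-A)·B + D·det(sI-A) = 0.5.
T(s) = (0.5)/(s^2 + 1.8*s + 2.77)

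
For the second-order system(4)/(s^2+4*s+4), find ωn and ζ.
Standard form: ωn²/(s²+2ζωn·s+ωn²).
const=4=ωn² → ωn=2, s coeff=4=2ζωn → ζ=1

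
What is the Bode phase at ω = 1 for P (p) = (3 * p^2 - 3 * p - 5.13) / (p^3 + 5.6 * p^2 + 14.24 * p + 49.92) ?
Substitute p = j*1: P(j1) = -0.186974 - 0.0118336j.
∠P(j1) = atan2(Im, Re) = atan2(-0.0118336, -0.186974) = -176.38°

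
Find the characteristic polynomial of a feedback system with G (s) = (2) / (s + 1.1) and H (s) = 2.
Characteristic poly = G_den * H_den + G_num * H_num = (s + 1.1) + (4) = s + 5.1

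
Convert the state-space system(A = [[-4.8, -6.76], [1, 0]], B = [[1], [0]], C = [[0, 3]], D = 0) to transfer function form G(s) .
G(s) = C(sI - A)⁻¹B + D.
Characteristic polynomial det(sI - A) = s^2 + 4.8*s + 6.76.
Numerator from C·adj(sI-A)·B + D·det(sI-A) = 3.
G(s) = (3)/(s^2 + 4.8*s + 6.76)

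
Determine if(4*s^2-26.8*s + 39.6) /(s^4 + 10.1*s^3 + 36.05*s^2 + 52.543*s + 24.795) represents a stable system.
Denominator: s^4 + 10.1*s^3 + 36.05*s^2 + 52.543*s + 24.795 = (s + 3.8)(s + 2.5)(s + 0.9)(s + 2.9). Poles: -0.9, -2.5, -2.9, -3.8. All Re(p)<0: Yes (stable)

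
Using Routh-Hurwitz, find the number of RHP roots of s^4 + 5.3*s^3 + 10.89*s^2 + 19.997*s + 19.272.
Routh array:
s^4: [1, 10.89, 19.272]; s^3: [5.3, 19.997]; s^2: [7.11698, 19.272]; s^1: [5.64518]; s^0: [19.272]
First column: [1, 5.3, 7.11698, 5.64518, 19.272]. Sign changes = RHP roots = 0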